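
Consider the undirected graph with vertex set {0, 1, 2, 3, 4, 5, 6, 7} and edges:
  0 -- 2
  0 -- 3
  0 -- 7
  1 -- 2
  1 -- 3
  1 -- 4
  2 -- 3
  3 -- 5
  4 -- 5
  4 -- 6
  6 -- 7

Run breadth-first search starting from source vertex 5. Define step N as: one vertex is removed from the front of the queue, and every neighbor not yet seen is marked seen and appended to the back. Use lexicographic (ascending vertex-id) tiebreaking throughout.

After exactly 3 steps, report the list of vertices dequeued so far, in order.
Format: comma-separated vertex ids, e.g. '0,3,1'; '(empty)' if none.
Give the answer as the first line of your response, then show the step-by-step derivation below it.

5,3,4

step 1: dequeue 5; queue=[3,4]; order=5
step 2: dequeue 3; queue=[4,0,1,2]; order=5,3
step 3: dequeue 4; queue=[0,1,2,6]; order=5,3,4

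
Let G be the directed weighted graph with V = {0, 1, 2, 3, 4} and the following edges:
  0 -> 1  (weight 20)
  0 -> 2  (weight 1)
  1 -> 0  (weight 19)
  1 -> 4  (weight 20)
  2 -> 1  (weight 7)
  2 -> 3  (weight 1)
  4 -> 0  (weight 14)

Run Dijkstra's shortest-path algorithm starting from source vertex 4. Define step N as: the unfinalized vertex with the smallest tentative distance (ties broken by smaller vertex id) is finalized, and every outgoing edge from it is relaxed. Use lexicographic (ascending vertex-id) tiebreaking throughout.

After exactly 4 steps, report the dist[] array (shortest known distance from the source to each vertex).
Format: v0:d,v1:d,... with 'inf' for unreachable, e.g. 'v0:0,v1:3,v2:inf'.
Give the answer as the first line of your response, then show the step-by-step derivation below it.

v0:14,v1:22,v2:15,v3:16,v4:0

step 1: dist = v0:14,v1:inf,v2:inf,v3:inf,v4:0
step 2: dist = v0:14,v1:34,v2:15,v3:inf,v4:0
step 3: dist = v0:14,v1:22,v2:15,v3:16,v4:0
step 4: dist = v0:14,v1:22,v2:15,v3:16,v4:0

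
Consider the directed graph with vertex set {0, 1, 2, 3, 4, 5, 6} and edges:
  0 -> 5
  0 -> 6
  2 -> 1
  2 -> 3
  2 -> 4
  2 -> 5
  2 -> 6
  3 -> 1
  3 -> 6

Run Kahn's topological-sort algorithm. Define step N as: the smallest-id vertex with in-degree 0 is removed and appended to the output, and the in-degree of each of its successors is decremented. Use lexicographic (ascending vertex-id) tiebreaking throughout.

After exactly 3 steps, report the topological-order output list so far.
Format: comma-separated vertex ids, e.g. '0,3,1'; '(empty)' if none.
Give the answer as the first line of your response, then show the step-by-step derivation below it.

0,2,3

step 1: output 0; order=[0]; indeg=(0,2,0,1,1,1,2)
step 2: output 2; order=[0,2]; indeg=(0,1,0,0,0,0,1)
step 3: output 3; order=[0,2,3]; indeg=(0,0,0,0,0,0,0)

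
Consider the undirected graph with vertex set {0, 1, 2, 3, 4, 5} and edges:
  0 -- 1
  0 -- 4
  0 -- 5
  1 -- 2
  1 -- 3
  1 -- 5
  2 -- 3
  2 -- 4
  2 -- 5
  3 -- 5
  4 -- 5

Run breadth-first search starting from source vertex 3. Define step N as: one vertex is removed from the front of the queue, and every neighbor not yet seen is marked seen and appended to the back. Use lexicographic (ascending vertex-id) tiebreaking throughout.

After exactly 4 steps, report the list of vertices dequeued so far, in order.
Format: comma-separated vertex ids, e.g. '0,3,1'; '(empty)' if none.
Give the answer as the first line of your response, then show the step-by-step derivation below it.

3,1,2,5

step 1: dequeue 3; queue=[1,2,5]; order=3
step 2: dequeue 1; queue=[2,5,0]; order=3,1
step 3: dequeue 2; queue=[5,0,4]; order=3,1,2
step 4: dequeue 5; queue=[0,4]; order=3,1,2,5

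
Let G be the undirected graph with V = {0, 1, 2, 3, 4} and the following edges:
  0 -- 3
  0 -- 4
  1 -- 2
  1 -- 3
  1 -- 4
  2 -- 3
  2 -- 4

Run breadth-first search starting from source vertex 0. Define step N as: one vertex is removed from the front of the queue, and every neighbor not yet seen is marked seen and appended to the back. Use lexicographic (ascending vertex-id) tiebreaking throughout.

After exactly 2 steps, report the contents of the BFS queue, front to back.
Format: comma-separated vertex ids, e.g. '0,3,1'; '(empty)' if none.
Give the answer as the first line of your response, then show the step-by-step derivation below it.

4,1,2

step 1: dequeue 0; queue=[3,4]; order=0
step 2: dequeue 3; queue=[4,1,2]; order=0,3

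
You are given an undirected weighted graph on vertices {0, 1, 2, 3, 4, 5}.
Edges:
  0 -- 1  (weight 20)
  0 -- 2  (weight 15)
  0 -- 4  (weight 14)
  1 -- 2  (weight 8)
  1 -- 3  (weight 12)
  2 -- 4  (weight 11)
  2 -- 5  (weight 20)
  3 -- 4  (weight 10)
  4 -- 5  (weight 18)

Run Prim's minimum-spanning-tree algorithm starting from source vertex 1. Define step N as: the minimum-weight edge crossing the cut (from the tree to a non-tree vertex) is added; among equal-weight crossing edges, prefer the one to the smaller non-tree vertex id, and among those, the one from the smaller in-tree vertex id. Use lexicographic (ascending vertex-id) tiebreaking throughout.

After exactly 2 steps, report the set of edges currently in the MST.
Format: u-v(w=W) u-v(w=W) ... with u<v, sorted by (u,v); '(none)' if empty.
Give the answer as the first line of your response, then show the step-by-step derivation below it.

1-2(w=8) 2-4(w=11)

step 1: add edge 1-2 (w=8); MST = {1-2(w=8)}
step 2: add edge 2-4 (w=11); MST = {1-2(w=8) 2-4(w=11)}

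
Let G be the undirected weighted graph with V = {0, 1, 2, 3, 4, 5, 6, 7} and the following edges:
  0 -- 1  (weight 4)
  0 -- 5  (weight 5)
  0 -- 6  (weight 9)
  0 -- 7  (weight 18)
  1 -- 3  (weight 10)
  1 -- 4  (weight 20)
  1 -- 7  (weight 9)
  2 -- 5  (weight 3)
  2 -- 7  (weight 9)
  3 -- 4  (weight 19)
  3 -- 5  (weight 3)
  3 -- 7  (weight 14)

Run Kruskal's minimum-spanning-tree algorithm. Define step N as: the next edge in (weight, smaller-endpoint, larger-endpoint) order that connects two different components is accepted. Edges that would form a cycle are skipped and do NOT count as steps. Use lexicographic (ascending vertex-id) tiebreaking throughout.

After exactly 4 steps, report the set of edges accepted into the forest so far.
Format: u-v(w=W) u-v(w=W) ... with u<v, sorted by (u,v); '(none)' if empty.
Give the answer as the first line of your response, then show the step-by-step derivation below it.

0-1(w=4) 0-5(w=5) 2-5(w=3) 3-5(w=3)

step 1: add edge 2-5 (w=3); MST = {2-5(w=3)}
step 2: add edge 3-5 (w=3); MST = {2-5(w=3) 3-5(w=3)}
step 3: add edge 0-1 (w=4); MST = {0-1(w=4) 2-5(w=3) 3-5(w=3)}
step 4: add edge 0-5 (w=5); MST = {0-1(w=4) 0-5(w=5) 2-5(w=3) 3-5(w=3)}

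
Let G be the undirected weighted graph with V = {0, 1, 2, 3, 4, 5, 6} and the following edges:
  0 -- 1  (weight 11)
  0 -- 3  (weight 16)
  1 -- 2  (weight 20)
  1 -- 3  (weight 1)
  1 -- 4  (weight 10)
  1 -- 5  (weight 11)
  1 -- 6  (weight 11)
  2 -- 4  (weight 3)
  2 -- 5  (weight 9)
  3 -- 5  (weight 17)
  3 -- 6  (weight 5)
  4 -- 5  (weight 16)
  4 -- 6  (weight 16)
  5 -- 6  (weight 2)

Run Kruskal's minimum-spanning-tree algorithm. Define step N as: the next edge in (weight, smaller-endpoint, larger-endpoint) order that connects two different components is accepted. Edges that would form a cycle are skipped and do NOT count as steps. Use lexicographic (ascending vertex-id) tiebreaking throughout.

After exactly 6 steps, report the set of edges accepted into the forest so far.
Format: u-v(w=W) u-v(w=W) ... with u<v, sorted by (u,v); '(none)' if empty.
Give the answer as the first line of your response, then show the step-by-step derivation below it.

0-1(w=11) 1-3(w=1) 2-4(w=3) 2-5(w=9) 3-6(w=5) 5-6(w=2)

step 1: add edge 1-3 (w=1); MST = {1-3(w=1)}
step 2: add edge 5-6 (w=2); MST = {1-3(w=1) 5-6(w=2)}
step 3: add edge 2-4 (w=3); MST = {1-3(w=1) 2-4(w=3) 5-6(w=2)}
step 4: add edge 3-6 (w=5); MST = {1-3(w=1) 2-4(w=3) 3-6(w=5) 5-6(w=2)}
step 5: add edge 2-5 (w=9); MST = {1-3(w=1) 2-4(w=3) 2-5(w=9) 3-6(w=5) 5-6(w=2)}
step 6: add edge 0-1 (w=11); MST = {0-1(w=11) 1-3(w=1) 2-4(w=3) 2-5(w=9) 3-6(w=5) 5-6(w=2)}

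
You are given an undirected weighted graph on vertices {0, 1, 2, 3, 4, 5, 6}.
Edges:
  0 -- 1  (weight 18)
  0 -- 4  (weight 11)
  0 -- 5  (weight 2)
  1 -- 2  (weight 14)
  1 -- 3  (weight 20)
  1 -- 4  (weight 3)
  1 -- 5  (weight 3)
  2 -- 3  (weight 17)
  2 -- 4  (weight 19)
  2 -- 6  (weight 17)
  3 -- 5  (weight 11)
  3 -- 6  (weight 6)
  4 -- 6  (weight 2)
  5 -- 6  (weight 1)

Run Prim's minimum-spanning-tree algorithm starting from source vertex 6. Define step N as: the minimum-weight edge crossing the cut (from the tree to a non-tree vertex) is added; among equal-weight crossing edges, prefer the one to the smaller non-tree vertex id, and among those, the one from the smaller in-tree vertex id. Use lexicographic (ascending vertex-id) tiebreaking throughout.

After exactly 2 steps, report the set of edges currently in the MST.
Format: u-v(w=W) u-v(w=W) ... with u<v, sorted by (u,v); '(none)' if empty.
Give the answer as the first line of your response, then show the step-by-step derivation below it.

0-5(w=2) 5-6(w=1)

step 1: add edge 5-6 (w=1); MST = {5-6(w=1)}
step 2: add edge 0-5 (w=2); MST = {0-5(w=2) 5-6(w=1)}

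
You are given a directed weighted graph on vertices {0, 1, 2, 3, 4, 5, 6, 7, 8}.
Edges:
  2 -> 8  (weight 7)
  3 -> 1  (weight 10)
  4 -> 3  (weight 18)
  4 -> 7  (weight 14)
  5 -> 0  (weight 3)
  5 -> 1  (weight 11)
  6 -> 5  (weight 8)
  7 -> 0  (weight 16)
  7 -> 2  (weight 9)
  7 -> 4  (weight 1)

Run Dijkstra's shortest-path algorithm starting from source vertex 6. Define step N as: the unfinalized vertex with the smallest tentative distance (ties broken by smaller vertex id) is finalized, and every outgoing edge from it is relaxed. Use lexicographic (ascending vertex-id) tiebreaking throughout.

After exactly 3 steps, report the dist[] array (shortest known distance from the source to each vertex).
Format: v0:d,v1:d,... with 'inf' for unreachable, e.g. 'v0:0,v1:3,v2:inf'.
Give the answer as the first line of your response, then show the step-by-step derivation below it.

v0:11,v1:19,v2:inf,v3:inf,v4:inf,v5:8,v6:0,v7:inf,v8:inf

step 1: dist = v0:inf,v1:inf,v2:inf,v3:inf,v4:inf,v5:8,v6:0,v7:inf,v8:inf
step 2: dist = v0:11,v1:19,v2:inf,v3:inf,v4:inf,v5:8,v6:0,v7:inf,v8:inf
step 3: dist = v0:11,v1:19,v2:inf,v3:inf,v4:inf,v5:8,v6:0,v7:inf,v8:inf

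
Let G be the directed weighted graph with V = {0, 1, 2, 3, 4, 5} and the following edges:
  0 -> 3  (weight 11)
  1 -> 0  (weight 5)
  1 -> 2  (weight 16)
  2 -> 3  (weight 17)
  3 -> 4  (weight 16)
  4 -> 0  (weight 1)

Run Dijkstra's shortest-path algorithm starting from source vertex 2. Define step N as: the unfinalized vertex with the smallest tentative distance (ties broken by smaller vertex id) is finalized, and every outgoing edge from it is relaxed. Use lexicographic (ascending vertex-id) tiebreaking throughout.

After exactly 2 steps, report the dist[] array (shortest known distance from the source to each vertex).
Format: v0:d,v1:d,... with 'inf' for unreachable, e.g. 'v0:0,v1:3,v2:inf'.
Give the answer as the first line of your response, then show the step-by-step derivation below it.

v0:inf,v1:inf,v2:0,v3:17,v4:33,v5:inf

step 1: dist = v0:inf,v1:inf,v2:0,v3:17,v4:inf,v5:inf
step 2: dist = v0:inf,v1:inf,v2:0,v3:17,v4:33,v5:inf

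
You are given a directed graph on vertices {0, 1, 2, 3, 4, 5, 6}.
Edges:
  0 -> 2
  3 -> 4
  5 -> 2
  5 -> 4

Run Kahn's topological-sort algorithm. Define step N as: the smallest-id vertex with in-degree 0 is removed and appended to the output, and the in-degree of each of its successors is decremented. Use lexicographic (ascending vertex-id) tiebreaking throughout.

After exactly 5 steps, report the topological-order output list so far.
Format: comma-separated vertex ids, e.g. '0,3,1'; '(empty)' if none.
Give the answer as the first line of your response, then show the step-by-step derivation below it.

0,1,3,5,2

step 1: output 0; order=[0]; indeg=(0,0,1,0,2,0,0)
step 2: output 1; order=[0,1]; indeg=(0,0,1,0,2,0,0)
step 3: output 3; order=[0,1,3]; indeg=(0,0,1,0,1,0,0)
step 4: output 5; order=[0,1,3,5]; indeg=(0,0,0,0,0,0,0)
step 5: output 2; order=[0,1,3,5,2]; indeg=(0,0,0,0,0,0,0)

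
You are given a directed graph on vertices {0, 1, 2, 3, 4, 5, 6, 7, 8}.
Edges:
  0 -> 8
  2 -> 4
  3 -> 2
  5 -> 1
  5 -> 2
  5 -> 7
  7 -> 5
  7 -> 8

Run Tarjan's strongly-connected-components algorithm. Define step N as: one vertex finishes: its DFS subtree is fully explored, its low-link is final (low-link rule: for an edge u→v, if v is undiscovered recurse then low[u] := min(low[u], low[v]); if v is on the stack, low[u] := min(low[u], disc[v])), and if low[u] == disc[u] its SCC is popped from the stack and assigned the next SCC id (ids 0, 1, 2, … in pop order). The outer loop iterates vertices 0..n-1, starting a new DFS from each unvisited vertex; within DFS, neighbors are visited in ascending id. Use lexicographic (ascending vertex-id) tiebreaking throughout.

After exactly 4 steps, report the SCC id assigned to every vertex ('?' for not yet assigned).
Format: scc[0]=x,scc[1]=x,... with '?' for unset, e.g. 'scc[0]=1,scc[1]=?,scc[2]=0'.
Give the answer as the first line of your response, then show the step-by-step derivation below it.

scc[0]=1,scc[1]=2,scc[2]=?,scc[3]=?,scc[4]=3,scc[5]=?,scc[6]=?,scc[7]=?,scc[8]=0

step 1: low=(low[0]=0,low[1]=?,low[2]=?,low[3]=?,low[4]=?,low[5]=?,low[6]=?,low[7]=?,low[8]=1); scc=(scc[0]=?,scc[1]=?,scc[2]=?,scc[3]=?,scc[4]=?,scc[5]=?,scc[6]=?,scc[7]=?,scc[8]=0)
step 2: low=(low[0]=0,low[1]=?,low[2]=?,low[3]=?,low[4]=?,low[5]=?,low[6]=?,low[7]=?,low[8]=1); scc=(scc[0]=1,scc[1]=?,scc[2]=?,scc[3]=?,scc[4]=?,scc[5]=?,scc[6]=?,scc[7]=?,scc[8]=0)
step 3: low=(low[0]=0,low[1]=2,low[2]=?,low[3]=?,low[4]=?,low[5]=?,low[6]=?,low[7]=?,low[8]=1); scc=(scc[0]=1,scc[1]=2,scc[2]=?,scc[3]=?,scc[4]=?,scc[5]=?,scc[6]=?,scc[7]=?,scc[8]=0)
step 4: low=(low[0]=0,low[1]=2,low[2]=3,low[3]=?,low[4]=4,low[5]=?,low[6]=?,low[7]=?,low[8]=1); scc=(scc[0]=1,scc[1]=2,scc[2]=?,scc[3]=?,scc[4]=3,scc[5]=?,scc[6]=?,scc[7]=?,scc[8]=0)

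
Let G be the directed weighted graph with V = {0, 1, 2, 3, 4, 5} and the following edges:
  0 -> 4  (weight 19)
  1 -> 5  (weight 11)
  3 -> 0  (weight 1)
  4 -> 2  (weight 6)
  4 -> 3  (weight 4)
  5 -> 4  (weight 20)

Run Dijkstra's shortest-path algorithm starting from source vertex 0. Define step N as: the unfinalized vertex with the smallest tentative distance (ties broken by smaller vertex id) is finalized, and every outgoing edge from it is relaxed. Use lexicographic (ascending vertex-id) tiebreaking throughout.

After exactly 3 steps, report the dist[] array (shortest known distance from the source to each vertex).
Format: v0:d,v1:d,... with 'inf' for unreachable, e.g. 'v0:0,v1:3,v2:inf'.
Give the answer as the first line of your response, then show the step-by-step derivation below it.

v0:0,v1:inf,v2:25,v3:23,v4:19,v5:inf

step 1: dist = v0:0,v1:inf,v2:inf,v3:inf,v4:19,v5:inf
step 2: dist = v0:0,v1:inf,v2:25,v3:23,v4:19,v5:inf
step 3: dist = v0:0,v1:inf,v2:25,v3:23,v4:19,v5:inf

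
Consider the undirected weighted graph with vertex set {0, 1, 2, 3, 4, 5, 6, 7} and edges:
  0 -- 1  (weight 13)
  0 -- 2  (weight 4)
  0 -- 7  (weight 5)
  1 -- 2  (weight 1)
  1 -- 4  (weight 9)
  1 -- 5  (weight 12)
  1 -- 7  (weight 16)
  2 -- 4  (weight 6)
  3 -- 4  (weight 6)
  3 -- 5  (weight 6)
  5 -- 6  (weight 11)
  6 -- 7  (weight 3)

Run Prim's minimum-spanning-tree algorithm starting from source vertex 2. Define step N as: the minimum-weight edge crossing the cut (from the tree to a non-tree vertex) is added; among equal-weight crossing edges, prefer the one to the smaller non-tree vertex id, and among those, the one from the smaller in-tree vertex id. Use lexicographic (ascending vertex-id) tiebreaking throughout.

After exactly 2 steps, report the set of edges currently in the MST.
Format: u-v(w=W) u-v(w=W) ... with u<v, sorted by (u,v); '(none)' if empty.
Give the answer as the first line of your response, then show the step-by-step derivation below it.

0-2(w=4) 1-2(w=1)

step 1: add edge 1-2 (w=1); MST = {1-2(w=1)}
step 2: add edge 0-2 (w=4); MST = {0-2(w=4) 1-2(w=1)}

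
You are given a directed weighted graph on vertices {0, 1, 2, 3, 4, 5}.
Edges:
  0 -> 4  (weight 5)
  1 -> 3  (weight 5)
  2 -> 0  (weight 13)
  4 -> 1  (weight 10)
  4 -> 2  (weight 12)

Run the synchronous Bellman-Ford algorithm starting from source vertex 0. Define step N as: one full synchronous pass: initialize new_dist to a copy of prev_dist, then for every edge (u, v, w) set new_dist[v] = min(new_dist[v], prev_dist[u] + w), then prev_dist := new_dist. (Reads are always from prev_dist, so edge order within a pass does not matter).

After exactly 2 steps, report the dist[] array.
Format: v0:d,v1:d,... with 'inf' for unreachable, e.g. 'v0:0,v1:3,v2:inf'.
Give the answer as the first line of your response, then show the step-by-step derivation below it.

v0:0,v1:15,v2:17,v3:inf,v4:5,v5:inf

step 1: dist = v0:0,v1:inf,v2:inf,v3:inf,v4:5,v5:inf
step 2: dist = v0:0,v1:15,v2:17,v3:inf,v4:5,v5:inf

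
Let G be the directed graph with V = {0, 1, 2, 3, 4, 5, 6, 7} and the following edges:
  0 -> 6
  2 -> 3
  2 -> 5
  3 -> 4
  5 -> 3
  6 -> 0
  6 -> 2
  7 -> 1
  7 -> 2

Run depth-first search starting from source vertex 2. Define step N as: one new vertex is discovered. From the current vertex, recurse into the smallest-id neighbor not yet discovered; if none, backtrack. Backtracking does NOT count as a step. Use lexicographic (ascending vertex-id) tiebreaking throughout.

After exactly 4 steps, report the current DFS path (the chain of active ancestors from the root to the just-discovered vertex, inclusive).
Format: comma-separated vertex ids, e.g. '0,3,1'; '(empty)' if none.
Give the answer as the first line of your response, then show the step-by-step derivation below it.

2,5

step 1: discover 2; path=2; order=2
step 2: discover 3; path=2>3; order=2,3
step 3: discover 4; path=2>3>4; order=2,3,4
step 4: discover 5; path=2>5; order=2,3,4,5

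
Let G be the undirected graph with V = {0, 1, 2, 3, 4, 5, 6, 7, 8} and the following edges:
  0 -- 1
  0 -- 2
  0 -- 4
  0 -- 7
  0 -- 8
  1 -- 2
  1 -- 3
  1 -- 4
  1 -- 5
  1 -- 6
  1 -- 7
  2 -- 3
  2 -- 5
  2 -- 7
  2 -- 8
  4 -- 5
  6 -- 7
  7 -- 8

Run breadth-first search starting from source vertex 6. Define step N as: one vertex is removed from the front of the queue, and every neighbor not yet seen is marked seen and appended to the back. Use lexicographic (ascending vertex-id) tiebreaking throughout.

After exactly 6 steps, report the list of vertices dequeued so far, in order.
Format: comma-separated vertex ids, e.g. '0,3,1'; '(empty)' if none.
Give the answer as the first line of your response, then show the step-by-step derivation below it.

6,1,7,0,2,3

step 1: dequeue 6; queue=[1,7]; order=6
step 2: dequeue 1; queue=[7,0,2,3,4,5]; order=6,1
step 3: dequeue 7; queue=[0,2,3,4,5,8]; order=6,1,7
step 4: dequeue 0; queue=[2,3,4,5,8]; order=6,1,7,0
step 5: dequeue 2; queue=[3,4,5,8]; order=6,1,7,0,2
step 6: dequeue 3; queue=[4,5,8]; order=6,1,7,0,2,3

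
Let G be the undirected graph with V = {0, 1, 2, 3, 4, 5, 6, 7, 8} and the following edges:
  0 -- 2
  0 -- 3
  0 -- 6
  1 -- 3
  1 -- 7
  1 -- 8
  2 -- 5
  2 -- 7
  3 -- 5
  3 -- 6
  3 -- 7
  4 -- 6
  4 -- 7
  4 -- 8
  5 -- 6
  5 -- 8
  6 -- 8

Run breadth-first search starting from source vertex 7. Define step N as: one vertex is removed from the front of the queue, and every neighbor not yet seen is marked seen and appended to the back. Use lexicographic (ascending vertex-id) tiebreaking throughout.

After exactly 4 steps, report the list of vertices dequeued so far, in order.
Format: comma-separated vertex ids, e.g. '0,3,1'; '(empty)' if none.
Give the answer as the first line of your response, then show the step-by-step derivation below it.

7,1,2,3

step 1: dequeue 7; queue=[1,2,3,4]; order=7
step 2: dequeue 1; queue=[2,3,4,8]; order=7,1
step 3: dequeue 2; queue=[3,4,8,0,5]; order=7,1,2
step 4: dequeue 3; queue=[4,8,0,5,6]; order=7,1,2,3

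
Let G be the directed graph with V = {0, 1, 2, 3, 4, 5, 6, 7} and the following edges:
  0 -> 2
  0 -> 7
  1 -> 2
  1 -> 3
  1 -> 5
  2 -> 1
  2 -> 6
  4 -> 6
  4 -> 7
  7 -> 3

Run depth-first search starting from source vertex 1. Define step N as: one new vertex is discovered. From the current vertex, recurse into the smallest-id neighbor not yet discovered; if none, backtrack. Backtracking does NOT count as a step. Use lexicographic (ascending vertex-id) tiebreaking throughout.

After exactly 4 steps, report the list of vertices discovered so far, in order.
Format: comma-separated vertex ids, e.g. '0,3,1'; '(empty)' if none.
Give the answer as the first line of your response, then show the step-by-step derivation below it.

1,2,6,3

step 1: discover 1; path=1; order=1
step 2: discover 2; path=1>2; order=1,2
step 3: discover 6; path=1>2>6; order=1,2,6
step 4: discover 3; path=1>3; order=1,2,6,3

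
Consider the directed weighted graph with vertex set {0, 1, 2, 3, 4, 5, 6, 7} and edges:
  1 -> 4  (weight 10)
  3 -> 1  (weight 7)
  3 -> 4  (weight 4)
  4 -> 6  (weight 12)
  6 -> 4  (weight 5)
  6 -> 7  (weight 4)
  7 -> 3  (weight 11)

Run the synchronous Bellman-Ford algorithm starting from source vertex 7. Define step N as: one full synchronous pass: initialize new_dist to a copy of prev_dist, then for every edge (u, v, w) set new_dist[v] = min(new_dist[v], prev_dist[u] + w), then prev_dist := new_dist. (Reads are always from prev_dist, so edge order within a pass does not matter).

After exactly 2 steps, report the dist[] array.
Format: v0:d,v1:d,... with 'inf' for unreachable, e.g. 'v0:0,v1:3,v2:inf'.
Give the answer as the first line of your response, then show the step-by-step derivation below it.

v0:inf,v1:18,v2:inf,v3:11,v4:15,v5:inf,v6:inf,v7:0

step 1: dist = v0:inf,v1:inf,v2:inf,v3:11,v4:inf,v5:inf,v6:inf,v7:0
step 2: dist = v0:inf,v1:18,v2:inf,v3:11,v4:15,v5:inf,v6:inf,v7:0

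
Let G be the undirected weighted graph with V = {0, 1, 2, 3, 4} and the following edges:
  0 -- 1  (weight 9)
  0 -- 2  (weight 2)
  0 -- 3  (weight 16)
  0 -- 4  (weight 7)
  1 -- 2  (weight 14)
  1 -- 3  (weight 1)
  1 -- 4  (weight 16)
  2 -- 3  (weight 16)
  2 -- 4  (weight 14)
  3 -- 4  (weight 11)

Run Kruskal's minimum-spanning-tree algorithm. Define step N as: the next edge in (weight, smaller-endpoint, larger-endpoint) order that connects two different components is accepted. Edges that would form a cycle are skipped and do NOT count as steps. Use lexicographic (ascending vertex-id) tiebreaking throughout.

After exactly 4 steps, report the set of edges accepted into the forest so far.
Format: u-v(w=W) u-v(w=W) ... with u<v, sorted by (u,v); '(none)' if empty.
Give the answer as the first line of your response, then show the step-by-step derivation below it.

0-1(w=9) 0-2(w=2) 0-4(w=7) 1-3(w=1)

step 1: add edge 1-3 (w=1); MST = {1-3(w=1)}
step 2: add edge 0-2 (w=2); MST = {0-2(w=2) 1-3(w=1)}
step 3: add edge 0-4 (w=7); MST = {0-2(w=2) 0-4(w=7) 1-3(w=1)}
step 4: add edge 0-1 (w=9); MST = {0-1(w=9) 0-2(w=2) 0-4(w=7) 1-3(w=1)}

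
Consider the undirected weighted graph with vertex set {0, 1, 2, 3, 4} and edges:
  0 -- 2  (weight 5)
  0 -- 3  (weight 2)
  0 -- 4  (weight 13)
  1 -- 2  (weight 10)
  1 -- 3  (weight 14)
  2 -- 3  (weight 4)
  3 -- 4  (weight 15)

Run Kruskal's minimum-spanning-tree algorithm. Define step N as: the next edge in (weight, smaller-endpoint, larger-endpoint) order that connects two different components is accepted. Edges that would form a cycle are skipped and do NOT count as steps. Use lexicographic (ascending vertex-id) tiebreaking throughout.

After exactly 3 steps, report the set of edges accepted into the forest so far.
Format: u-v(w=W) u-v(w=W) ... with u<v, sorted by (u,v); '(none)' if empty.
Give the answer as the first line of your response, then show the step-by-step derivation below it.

0-3(w=2) 1-2(w=10) 2-3(w=4)

step 1: add edge 0-3 (w=2); MST = {0-3(w=2)}
step 2: add edge 2-3 (w=4); MST = {0-3(w=2) 2-3(w=4)}
step 3: add edge 1-2 (w=10); MST = {0-3(w=2) 1-2(w=10) 2-3(w=4)}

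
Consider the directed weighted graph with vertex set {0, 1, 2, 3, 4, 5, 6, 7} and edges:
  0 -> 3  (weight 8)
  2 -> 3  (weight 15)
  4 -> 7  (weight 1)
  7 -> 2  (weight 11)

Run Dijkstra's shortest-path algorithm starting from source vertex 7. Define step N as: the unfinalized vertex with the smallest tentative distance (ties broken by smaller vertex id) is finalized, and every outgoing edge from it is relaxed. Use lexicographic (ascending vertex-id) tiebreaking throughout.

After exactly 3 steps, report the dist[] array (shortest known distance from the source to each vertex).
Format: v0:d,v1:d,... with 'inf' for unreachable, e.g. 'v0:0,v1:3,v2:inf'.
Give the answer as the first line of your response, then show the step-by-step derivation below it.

v0:inf,v1:inf,v2:11,v3:26,v4:inf,v5:inf,v6:inf,v7:0

step 1: dist = v0:inf,v1:inf,v2:11,v3:inf,v4:inf,v5:inf,v6:inf,v7:0
step 2: dist = v0:inf,v1:inf,v2:11,v3:26,v4:inf,v5:inf,v6:inf,v7:0
step 3: dist = v0:inf,v1:inf,v2:11,v3:26,v4:inf,v5:inf,v6:inf,v7:0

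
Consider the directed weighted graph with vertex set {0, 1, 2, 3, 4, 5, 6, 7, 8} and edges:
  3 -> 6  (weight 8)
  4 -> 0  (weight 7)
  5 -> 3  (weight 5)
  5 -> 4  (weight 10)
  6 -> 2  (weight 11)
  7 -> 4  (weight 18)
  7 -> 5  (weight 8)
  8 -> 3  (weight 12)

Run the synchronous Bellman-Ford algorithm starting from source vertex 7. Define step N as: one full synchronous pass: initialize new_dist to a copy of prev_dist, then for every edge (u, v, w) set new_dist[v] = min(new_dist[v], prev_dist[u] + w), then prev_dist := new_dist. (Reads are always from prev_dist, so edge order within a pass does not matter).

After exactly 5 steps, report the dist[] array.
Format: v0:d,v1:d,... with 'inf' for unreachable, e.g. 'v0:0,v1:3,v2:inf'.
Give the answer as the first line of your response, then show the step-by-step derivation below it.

v0:25,v1:inf,v2:32,v3:13,v4:18,v5:8,v6:21,v7:0,v8:inf

step 1: dist = v0:inf,v1:inf,v2:inf,v3:inf,v4:18,v5:8,v6:inf,v7:0,v8:inf
step 2: dist = v0:25,v1:inf,v2:inf,v3:13,v4:18,v5:8,v6:inf,v7:0,v8:inf
step 3: dist = v0:25,v1:inf,v2:inf,v3:13,v4:18,v5:8,v6:21,v7:0,v8:inf
step 4: dist = v0:25,v1:inf,v2:32,v3:13,v4:18,v5:8,v6:21,v7:0,v8:inf
step 5: dist = v0:25,v1:inf,v2:32,v3:13,v4:18,v5:8,v6:21,v7:0,v8:inf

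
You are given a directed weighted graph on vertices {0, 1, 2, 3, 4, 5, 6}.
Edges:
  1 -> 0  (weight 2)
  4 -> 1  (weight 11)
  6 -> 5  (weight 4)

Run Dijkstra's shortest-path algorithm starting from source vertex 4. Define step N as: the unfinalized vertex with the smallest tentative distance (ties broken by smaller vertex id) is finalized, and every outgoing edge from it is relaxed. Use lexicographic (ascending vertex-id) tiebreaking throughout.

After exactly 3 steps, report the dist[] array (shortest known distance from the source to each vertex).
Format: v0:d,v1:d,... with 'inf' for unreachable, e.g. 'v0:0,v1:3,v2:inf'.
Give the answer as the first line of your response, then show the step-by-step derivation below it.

v0:13,v1:11,v2:inf,v3:inf,v4:0,v5:inf,v6:inf

step 1: dist = v0:inf,v1:11,v2:inf,v3:inf,v4:0,v5:inf,v6:inf
step 2: dist = v0:13,v1:11,v2:inf,v3:inf,v4:0,v5:inf,v6:inf
step 3: dist = v0:13,v1:11,v2:inf,v3:inf,v4:0,v5:inf,v6:inf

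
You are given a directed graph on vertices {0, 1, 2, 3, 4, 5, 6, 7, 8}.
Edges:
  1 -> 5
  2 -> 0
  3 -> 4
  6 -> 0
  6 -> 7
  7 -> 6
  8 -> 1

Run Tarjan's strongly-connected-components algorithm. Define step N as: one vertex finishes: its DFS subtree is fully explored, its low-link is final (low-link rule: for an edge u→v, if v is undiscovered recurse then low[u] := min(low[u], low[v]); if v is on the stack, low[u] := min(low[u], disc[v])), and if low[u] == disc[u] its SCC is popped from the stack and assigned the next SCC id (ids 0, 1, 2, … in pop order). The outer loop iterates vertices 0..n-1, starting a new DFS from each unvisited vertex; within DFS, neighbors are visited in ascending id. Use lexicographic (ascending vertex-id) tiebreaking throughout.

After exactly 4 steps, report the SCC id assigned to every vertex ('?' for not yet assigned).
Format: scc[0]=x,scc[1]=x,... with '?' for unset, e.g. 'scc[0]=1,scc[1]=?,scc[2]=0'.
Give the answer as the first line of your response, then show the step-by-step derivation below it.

scc[0]=0,scc[1]=2,scc[2]=3,scc[3]=?,scc[4]=?,scc[5]=1,scc[6]=?,scc[7]=?,scc[8]=?

step 1: low=(low[0]=0,low[1]=?,low[2]=?,low[3]=?,low[4]=?,low[5]=?,low[6]=?,low[7]=?,low[8]=?); scc=(scc[0]=0,scc[1]=?,scc[2]=?,scc[3]=?,scc[4]=?,scc[5]=?,scc[6]=?,scc[7]=?,scc[8]=?)
step 2: low=(low[0]=0,low[1]=1,low[2]=?,low[3]=?,low[4]=?,low[5]=2,low[6]=?,low[7]=?,low[8]=?); scc=(scc[0]=0,scc[1]=?,scc[2]=?,scc[3]=?,scc[4]=?,scc[5]=1,scc[6]=?,scc[7]=?,scc[8]=?)
step 3: low=(low[0]=0,low[1]=1,low[2]=?,low[3]=?,low[4]=?,low[5]=2,low[6]=?,low[7]=?,low[8]=?); scc=(scc[0]=0,scc[1]=2,scc[2]=?,scc[3]=?,scc[4]=?,scc[5]=1,scc[6]=?,scc[7]=?,scc[8]=?)
step 4: low=(low[0]=0,low[1]=1,low[2]=3,low[3]=?,low[4]=?,low[5]=2,low[6]=?,low[7]=?,low[8]=?); scc=(scc[0]=0,scc[1]=2,scc[2]=3,scc[3]=?,scc[4]=?,scc[5]=1,scc[6]=?,scc[7]=?,scc[8]=?)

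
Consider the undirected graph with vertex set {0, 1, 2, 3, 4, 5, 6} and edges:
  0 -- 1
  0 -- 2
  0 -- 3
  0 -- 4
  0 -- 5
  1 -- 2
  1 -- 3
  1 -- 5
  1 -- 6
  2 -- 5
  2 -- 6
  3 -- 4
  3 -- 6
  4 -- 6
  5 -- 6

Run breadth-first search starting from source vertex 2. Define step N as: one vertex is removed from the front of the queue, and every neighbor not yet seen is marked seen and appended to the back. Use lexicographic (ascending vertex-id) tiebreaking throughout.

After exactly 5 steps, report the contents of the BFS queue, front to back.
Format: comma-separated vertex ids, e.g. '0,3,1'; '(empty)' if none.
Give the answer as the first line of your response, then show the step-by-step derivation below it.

3,4

step 1: dequeue 2; queue=[0,1,5,6]; order=2
step 2: dequeue 0; queue=[1,5,6,3,4]; order=2,0
step 3: dequeue 1; queue=[5,6,3,4]; order=2,0,1
step 4: dequeue 5; queue=[6,3,4]; order=2,0,1,5
step 5: dequeue 6; queue=[3,4]; order=2,0,1,5,6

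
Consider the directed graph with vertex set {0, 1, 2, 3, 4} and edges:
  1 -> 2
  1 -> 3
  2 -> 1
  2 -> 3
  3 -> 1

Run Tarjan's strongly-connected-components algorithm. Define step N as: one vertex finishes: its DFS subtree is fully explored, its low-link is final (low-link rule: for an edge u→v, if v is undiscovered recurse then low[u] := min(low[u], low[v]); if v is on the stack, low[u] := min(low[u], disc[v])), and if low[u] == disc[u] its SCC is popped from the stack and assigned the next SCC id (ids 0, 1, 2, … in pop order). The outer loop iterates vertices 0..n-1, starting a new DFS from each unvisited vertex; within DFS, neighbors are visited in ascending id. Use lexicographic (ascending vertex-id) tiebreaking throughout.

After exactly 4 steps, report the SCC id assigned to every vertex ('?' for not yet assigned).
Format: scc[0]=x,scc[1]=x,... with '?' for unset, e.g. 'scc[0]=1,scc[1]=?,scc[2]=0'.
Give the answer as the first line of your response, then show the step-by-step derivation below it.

scc[0]=0,scc[1]=1,scc[2]=1,scc[3]=1,scc[4]=?

step 1: low=(low[0]=0,low[1]=?,low[2]=?,low[3]=?,low[4]=?); scc=(scc[0]=0,scc[1]=?,scc[2]=?,scc[3]=?,scc[4]=?)
step 2: low=(low[0]=0,low[1]=1,low[2]=1,low[3]=1,low[4]=?); scc=(scc[0]=0,scc[1]=?,scc[2]=?,scc[3]=?,scc[4]=?)
step 3: low=(low[0]=0,low[1]=1,low[2]=1,low[3]=1,low[4]=?); scc=(scc[0]=0,scc[1]=?,scc[2]=?,scc[3]=?,scc[4]=?)
step 4: low=(low[0]=0,low[1]=1,low[2]=1,low[3]=1,low[4]=?); scc=(scc[0]=0,scc[1]=1,scc[2]=1,scc[3]=1,scc[4]=?)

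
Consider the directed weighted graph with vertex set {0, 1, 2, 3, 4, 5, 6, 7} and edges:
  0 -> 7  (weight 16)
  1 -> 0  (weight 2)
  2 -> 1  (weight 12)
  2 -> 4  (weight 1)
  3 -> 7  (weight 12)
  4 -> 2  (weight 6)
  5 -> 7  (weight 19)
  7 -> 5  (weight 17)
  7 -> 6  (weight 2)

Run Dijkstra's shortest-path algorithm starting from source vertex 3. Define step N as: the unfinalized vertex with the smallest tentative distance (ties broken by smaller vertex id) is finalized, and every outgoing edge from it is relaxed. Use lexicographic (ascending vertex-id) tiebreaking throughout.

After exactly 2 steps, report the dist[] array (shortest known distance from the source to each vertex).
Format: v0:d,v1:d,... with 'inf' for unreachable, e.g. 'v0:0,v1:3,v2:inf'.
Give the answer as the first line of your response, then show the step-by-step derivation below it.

v0:inf,v1:inf,v2:inf,v3:0,v4:inf,v5:29,v6:14,v7:12

step 1: dist = v0:inf,v1:inf,v2:inf,v3:0,v4:inf,v5:inf,v6:inf,v7:12
step 2: dist = v0:inf,v1:inf,v2:inf,v3:0,v4:inf,v5:29,v6:14,v7:12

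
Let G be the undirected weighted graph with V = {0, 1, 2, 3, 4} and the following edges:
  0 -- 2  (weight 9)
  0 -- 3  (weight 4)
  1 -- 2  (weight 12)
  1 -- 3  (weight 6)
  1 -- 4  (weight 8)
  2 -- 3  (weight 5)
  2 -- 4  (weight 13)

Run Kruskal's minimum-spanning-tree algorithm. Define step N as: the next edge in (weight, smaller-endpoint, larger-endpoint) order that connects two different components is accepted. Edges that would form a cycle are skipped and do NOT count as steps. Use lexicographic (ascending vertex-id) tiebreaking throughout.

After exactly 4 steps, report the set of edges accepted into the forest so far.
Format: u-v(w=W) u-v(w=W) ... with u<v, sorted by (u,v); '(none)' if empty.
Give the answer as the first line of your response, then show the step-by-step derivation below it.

0-3(w=4) 1-3(w=6) 1-4(w=8) 2-3(w=5)

step 1: add edge 0-3 (w=4); MST = {0-3(w=4)}
step 2: add edge 2-3 (w=5); MST = {0-3(w=4) 2-3(w=5)}
step 3: add edge 1-3 (w=6); MST = {0-3(w=4) 1-3(w=6) 2-3(w=5)}
step 4: add edge 1-4 (w=8); MST = {0-3(w=4) 1-3(w=6) 1-4(w=8) 2-3(w=5)}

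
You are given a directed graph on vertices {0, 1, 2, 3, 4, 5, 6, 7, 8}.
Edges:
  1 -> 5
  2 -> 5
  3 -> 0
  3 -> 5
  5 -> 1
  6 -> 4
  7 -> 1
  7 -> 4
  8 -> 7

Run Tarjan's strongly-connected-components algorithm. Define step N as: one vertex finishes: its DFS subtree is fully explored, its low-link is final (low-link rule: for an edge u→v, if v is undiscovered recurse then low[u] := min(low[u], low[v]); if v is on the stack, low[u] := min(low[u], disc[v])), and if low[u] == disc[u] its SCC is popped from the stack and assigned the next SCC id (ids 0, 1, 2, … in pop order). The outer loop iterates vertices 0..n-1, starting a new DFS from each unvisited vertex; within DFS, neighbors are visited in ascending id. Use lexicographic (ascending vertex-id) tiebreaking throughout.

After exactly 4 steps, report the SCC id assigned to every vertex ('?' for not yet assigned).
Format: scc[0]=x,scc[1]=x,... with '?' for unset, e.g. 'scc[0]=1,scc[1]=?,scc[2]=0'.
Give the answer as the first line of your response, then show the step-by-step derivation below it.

scc[0]=0,scc[1]=1,scc[2]=2,scc[3]=?,scc[4]=?,scc[5]=1,scc[6]=?,scc[7]=?,scc[8]=?

step 1: low=(low[0]=0,low[1]=?,low[2]=?,low[3]=?,low[4]=?,low[5]=?,low[6]=?,low[7]=?,low[8]=?); scc=(scc[0]=0,scc[1]=?,scc[2]=?,scc[3]=?,scc[4]=?,scc[5]=?,scc[6]=?,scc[7]=?,scc[8]=?)
step 2: low=(low[0]=0,low[1]=1,low[2]=?,low[3]=?,low[4]=?,low[5]=1,low[6]=?,low[7]=?,low[8]=?); scc=(scc[0]=0,scc[1]=?,scc[2]=?,scc[3]=?,scc[4]=?,scc[5]=?,scc[6]=?,scc[7]=?,scc[8]=?)
step 3: low=(low[0]=0,low[1]=1,low[2]=?,low[3]=?,low[4]=?,low[5]=1,low[6]=?,low[7]=?,low[8]=?); scc=(scc[0]=0,scc[1]=1,scc[2]=?,scc[3]=?,scc[4]=?,scc[5]=1,scc[6]=?,scc[7]=?,scc[8]=?)
step 4: low=(low[0]=0,low[1]=1,low[2]=3,low[3]=?,low[4]=?,low[5]=1,low[6]=?,low[7]=?,low[8]=?); scc=(scc[0]=0,scc[1]=1,scc[2]=2,scc[3]=?,scc[4]=?,scc[5]=1,scc[6]=?,scc[7]=?,scc[8]=?)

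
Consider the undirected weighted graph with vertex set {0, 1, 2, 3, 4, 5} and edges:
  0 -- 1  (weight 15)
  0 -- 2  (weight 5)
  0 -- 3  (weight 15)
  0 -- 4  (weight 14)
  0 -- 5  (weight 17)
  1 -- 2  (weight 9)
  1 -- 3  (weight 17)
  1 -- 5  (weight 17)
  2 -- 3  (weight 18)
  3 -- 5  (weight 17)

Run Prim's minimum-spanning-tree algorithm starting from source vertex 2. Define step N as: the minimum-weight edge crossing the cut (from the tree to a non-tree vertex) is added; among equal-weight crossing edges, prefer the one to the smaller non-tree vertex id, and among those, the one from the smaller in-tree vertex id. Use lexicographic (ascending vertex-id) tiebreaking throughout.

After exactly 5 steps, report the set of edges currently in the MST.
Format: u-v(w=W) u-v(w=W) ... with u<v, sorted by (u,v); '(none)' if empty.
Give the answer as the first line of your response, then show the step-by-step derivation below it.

0-2(w=5) 0-3(w=15) 0-4(w=14) 0-5(w=17) 1-2(w=9)

step 1: add edge 0-2 (w=5); MST = {0-2(w=5)}
step 2: add edge 1-2 (w=9); MST = {0-2(w=5) 1-2(w=9)}
step 3: add edge 0-4 (w=14); MST = {0-2(w=5) 0-4(w=14) 1-2(w=9)}
step 4: add edge 0-3 (w=15); MST = {0-2(w=5) 0-3(w=15) 0-4(w=14) 1-2(w=9)}
step 5: add edge 0-5 (w=17); MST = {0-2(w=5) 0-3(w=15) 0-4(w=14) 0-5(w=17) 1-2(w=9)}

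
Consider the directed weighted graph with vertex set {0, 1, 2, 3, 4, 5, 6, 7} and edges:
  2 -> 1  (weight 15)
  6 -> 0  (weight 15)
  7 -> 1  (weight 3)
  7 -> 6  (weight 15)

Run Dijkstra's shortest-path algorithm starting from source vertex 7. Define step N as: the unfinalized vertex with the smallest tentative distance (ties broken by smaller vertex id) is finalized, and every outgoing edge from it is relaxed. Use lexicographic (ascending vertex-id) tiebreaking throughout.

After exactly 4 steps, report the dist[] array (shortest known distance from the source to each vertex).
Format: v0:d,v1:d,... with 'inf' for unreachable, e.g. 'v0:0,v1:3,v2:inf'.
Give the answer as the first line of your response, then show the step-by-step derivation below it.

v0:30,v1:3,v2:inf,v3:inf,v4:inf,v5:inf,v6:15,v7:0

step 1: dist = v0:inf,v1:3,v2:inf,v3:inf,v4:inf,v5:inf,v6:15,v7:0
step 2: dist = v0:inf,v1:3,v2:inf,v3:inf,v4:inf,v5:inf,v6:15,v7:0
step 3: dist = v0:30,v1:3,v2:inf,v3:inf,v4:inf,v5:inf,v6:15,v7:0
step 4: dist = v0:30,v1:3,v2:inf,v3:inf,v4:inf,v5:inf,v6:15,v7:0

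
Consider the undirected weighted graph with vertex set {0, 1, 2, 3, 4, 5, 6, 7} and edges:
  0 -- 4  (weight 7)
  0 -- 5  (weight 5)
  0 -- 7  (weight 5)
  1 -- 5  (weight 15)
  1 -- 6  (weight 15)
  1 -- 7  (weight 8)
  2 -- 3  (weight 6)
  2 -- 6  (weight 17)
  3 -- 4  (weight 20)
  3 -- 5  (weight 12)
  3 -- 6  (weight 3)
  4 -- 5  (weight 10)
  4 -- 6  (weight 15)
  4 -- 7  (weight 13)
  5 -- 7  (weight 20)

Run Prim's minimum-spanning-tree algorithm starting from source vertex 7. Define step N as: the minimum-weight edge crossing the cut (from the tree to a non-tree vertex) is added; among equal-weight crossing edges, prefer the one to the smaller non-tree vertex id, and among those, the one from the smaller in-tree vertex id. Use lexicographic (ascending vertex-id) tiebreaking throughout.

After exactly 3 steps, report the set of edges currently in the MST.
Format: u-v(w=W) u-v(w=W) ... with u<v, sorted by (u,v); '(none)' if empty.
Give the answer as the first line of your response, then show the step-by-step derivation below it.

0-4(w=7) 0-5(w=5) 0-7(w=5)

step 1: add edge 0-7 (w=5); MST = {0-7(w=5)}
step 2: add edge 0-5 (w=5); MST = {0-5(w=5) 0-7(w=5)}
step 3: add edge 0-4 (w=7); MST = {0-4(w=7) 0-5(w=5) 0-7(w=5)}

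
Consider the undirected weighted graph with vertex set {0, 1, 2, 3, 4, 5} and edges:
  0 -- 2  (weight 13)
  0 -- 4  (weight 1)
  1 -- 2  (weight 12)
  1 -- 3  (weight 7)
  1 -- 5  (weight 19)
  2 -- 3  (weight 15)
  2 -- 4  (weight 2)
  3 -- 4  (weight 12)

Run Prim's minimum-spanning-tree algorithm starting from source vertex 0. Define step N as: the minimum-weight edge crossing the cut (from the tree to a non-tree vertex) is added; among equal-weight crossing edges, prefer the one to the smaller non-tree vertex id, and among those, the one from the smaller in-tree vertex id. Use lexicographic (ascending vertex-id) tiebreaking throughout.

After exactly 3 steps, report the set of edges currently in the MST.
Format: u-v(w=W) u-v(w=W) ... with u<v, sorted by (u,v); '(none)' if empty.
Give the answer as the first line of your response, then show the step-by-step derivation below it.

0-4(w=1) 1-2(w=12) 2-4(w=2)

step 1: add edge 0-4 (w=1); MST = {0-4(w=1)}
step 2: add edge 2-4 (w=2); MST = {0-4(w=1) 2-4(w=2)}
step 3: add edge 1-2 (w=12); MST = {0-4(w=1) 1-2(w=12) 2-4(w=2)}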